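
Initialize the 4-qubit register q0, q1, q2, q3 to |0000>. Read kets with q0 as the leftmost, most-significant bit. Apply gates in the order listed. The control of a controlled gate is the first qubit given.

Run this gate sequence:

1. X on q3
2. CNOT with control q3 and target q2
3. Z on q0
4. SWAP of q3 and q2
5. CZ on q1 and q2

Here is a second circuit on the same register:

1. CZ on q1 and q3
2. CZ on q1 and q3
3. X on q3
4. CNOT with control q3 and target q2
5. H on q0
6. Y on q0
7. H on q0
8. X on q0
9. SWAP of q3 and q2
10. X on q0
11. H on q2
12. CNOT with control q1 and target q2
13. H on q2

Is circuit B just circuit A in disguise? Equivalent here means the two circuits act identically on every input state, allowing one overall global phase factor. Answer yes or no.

No, they are not equivalent — no single phase factor reconciles the two unitaries.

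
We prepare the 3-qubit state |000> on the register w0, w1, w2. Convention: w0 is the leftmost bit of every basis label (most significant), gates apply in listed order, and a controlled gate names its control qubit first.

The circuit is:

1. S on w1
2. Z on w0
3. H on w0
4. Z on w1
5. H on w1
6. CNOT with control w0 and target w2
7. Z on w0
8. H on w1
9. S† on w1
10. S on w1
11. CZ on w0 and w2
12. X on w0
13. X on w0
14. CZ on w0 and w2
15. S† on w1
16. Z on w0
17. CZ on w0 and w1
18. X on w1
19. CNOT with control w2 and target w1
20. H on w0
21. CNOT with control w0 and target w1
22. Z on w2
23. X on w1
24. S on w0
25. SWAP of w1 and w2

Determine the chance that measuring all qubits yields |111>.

A full measurement returns |111> with probability 0. Key observation: gates 10-15 undo each other exactly, leaving only the rest of the circuit to track.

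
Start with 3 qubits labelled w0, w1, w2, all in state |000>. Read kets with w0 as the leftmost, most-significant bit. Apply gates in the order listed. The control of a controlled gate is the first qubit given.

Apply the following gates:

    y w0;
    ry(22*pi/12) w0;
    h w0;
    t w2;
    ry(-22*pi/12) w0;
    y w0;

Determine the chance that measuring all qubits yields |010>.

Outcome |010> occurs with probability 0.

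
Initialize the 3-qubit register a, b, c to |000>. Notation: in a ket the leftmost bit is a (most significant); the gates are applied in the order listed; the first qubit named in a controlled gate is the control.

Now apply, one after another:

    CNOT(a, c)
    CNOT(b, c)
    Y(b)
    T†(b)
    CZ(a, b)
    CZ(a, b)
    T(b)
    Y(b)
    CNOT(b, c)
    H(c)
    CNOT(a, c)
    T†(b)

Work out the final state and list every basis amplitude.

After the circuit, the state carries amplitude sqrt(2)/2 on |000>, sqrt(2)/2 on |001>, and 0 on every other basis state. Key observation: steps 2-9 multiply out to the identity, so the circuit reduces to the remaining gates.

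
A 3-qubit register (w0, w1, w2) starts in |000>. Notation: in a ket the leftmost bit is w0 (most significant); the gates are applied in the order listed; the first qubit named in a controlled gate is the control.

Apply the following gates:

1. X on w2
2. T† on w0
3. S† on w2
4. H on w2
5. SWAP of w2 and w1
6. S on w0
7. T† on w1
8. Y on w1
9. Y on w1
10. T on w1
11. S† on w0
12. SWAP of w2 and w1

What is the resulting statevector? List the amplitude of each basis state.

The final amplitudes are -sqrt(2)*I/2 on |000>, sqrt(2)*I/2 on |001>, and 0 on every other basis state. Key observation: the block from step 5 through step 12 cancels to the identity and can be dropped.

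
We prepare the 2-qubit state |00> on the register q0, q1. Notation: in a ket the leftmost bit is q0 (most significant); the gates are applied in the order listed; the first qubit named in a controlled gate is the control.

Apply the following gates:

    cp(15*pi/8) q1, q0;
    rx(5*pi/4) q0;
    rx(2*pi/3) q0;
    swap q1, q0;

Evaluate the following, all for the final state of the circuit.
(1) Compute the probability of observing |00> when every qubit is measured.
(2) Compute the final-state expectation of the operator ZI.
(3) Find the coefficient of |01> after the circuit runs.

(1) Outcome |00> occurs with probability sqrt(2)/8 + sqrt(6)/8 + 1/2.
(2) The expectation value of ZI is 1.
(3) The amplitude on |01> is -I*sqrt(sqrt(2) + 2)/4 + I*sqrt(6 - 3*sqrt(2))/4.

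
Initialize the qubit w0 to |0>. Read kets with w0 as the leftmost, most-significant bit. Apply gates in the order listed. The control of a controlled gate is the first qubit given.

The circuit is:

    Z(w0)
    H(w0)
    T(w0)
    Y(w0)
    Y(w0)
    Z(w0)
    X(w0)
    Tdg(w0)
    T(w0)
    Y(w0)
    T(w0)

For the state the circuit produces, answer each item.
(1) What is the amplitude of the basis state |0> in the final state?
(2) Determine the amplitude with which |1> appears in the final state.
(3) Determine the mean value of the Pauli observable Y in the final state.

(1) |0> carries amplitude -sqrt(2)*I/2 in the final state.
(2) The amplitude on |1> is sqrt(2)/2.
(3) The expectation value of Y is 1.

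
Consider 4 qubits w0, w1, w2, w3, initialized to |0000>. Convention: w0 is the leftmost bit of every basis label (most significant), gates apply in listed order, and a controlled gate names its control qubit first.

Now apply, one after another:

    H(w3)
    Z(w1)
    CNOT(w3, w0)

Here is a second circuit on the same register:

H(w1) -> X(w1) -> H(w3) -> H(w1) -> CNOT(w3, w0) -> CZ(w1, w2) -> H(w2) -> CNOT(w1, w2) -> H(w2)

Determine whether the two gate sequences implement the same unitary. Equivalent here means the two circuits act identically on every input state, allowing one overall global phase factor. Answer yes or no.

Yes — the two circuits implement the same unitary up to a global phase.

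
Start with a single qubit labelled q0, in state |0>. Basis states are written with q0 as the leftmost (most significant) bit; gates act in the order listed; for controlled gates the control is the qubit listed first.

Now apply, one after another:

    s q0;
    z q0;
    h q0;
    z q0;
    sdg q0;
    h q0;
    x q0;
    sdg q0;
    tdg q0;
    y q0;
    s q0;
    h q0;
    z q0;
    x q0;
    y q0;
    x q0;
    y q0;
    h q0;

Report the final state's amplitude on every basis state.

The final amplitudes are 1/2 - I/2 on |0>, sqrt(2)/2 on |1>.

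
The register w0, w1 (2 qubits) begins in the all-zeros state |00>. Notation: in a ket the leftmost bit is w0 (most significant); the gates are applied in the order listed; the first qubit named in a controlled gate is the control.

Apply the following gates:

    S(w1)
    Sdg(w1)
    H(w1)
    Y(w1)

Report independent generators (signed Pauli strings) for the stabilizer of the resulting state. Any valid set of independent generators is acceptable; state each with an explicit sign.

The final state is stabilized by the group generated by -IX, +ZI; other independent generating sets are equally valid.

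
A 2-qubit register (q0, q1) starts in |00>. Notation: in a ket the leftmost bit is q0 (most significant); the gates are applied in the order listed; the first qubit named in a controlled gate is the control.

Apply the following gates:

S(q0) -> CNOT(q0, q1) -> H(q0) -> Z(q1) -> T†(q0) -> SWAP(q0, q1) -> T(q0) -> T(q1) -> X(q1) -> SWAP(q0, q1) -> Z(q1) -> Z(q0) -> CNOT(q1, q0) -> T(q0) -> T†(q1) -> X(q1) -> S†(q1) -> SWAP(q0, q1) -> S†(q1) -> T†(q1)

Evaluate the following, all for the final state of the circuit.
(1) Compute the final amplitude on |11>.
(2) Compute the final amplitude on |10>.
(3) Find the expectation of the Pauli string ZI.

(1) The amplitude on |11> is sqrt(2)/2.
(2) The amplitude on |10> is -sqrt(2)*I/2.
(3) The observable ZI averages to -1.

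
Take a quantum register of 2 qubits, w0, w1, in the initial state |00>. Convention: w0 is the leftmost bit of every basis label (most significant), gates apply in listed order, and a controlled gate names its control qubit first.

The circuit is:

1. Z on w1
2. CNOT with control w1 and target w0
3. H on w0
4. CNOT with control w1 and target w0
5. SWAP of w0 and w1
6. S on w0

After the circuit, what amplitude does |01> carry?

The final state's coefficient on |01> equals sqrt(2)/2.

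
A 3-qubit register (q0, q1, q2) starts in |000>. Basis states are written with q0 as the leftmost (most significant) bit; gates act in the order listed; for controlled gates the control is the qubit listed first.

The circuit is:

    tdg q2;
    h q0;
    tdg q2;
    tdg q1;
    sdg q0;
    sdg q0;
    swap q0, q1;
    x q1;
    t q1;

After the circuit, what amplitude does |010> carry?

The amplitude on |010> is sqrt(2)*exp(I*pi/4)/2.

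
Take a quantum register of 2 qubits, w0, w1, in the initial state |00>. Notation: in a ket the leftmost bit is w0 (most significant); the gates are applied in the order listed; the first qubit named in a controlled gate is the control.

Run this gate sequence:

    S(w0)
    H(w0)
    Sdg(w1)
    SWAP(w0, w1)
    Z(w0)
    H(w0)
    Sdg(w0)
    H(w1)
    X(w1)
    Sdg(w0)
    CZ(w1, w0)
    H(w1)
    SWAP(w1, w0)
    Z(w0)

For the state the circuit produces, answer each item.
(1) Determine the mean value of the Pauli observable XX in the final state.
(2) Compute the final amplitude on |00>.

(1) In the final state, XX has expectation 1.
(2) The final state's coefficient on |00> equals 1/2.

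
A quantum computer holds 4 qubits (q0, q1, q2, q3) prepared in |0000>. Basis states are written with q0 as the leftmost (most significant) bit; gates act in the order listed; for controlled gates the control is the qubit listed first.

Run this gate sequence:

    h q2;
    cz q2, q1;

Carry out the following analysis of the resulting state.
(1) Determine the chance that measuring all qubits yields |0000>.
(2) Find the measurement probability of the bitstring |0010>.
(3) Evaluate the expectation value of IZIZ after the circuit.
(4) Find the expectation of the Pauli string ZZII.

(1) A full measurement returns |0000> with probability 1/2.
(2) The probability of measuring |0010> is 1/2.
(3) In the final state, IZIZ has expectation 1.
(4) In the final state, ZZII has expectation 1.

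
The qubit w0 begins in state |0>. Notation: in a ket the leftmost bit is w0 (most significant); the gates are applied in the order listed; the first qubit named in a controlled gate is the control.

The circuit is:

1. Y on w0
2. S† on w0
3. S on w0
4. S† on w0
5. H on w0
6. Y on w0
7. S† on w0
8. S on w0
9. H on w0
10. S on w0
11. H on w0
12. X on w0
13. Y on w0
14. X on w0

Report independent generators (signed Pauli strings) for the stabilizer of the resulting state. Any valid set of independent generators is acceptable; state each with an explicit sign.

The stabilizer group can be generated by -X, among other valid generating sets.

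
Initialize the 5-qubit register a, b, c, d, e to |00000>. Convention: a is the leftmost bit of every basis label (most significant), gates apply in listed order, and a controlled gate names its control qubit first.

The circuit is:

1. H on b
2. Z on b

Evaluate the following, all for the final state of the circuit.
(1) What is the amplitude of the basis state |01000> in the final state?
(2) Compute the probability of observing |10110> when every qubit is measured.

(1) The amplitude on |01000> is -sqrt(2)/2.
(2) Outcome |10110> occurs with probability 0.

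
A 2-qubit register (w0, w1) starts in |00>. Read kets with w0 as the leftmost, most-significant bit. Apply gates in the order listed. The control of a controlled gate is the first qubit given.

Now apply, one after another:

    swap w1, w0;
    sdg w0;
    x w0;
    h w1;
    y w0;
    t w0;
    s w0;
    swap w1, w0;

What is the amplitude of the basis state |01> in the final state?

|01> carries amplitude 0 in the final state.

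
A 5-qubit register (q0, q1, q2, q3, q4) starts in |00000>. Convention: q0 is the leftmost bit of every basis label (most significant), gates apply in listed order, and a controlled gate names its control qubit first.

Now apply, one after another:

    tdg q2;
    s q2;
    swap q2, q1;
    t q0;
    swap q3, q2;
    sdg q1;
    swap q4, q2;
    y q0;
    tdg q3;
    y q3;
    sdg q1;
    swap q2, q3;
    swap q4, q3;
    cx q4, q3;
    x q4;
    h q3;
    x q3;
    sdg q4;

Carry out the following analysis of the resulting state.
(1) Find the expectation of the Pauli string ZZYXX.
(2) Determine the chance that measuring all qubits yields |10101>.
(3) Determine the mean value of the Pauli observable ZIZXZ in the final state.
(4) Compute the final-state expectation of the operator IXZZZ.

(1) The expectation value of ZZYXX is 0.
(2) A full measurement returns |10101> with probability 1/2.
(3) In the final state, ZIZXZ has expectation -1.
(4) In the final state, IXZZZ has expectation 0.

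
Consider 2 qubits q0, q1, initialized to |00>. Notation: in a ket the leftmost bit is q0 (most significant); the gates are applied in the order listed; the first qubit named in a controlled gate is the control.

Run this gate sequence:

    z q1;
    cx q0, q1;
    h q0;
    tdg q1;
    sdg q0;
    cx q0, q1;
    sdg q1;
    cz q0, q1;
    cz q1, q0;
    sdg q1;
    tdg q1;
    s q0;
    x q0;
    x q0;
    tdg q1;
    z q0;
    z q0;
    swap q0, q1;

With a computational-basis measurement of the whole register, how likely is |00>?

Outcome |00> occurs with probability 1/2. Key observation: gates 13-14 undo each other exactly, leaving only the rest of the circuit to track.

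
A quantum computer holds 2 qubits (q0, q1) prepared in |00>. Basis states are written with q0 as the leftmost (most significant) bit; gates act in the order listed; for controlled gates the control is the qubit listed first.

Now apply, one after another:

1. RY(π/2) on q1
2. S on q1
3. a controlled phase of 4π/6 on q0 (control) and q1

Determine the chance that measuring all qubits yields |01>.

A full measurement returns |01> with probability 1/2.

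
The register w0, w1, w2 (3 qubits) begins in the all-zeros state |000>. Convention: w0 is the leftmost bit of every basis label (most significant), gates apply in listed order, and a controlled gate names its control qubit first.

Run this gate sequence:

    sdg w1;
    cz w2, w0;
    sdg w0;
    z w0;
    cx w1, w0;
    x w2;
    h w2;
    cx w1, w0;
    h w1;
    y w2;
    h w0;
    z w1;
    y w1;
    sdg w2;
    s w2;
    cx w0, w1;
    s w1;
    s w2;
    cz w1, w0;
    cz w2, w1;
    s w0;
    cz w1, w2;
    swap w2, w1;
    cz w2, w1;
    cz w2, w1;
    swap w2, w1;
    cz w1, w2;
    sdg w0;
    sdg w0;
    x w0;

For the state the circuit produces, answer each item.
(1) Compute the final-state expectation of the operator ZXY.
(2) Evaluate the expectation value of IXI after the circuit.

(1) The observable ZXY averages to 0. Key observation: steps 21-28 multiply out to the identity, so the circuit reduces to the remaining gates.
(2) In the final state, IXI has expectation 0.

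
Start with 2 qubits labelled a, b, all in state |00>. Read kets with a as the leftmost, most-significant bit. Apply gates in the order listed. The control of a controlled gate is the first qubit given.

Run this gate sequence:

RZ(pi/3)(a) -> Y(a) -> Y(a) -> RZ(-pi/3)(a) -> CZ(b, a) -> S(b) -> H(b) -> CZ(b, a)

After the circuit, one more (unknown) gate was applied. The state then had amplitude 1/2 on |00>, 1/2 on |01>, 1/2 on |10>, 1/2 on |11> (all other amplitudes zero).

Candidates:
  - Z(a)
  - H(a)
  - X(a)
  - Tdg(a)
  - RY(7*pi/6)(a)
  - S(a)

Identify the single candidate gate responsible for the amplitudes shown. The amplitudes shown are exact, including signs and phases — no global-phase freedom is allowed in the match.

The unique candidate consistent with the amplitudes is H(a).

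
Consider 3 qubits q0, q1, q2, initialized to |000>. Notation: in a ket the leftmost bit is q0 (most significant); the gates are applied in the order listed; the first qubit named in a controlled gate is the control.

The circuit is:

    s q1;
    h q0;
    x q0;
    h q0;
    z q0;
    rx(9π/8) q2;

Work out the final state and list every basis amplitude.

After the circuit, the state carries amplitude -sin(pi/16) on |000>, -I*cos(pi/16) on |001>, and 0 on every other basis state. Key observation: steps 2-5 multiply out to the identity, so the circuit reduces to the remaining gates.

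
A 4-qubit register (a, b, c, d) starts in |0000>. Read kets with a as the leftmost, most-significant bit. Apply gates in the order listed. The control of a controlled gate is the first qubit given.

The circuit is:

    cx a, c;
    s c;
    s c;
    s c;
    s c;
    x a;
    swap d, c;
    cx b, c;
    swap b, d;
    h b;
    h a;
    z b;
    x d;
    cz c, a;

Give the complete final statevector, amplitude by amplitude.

The resulting statevector has amplitude 1/2 on |0001>, -1/2 on |0101>, -1/2 on |1001>, 1/2 on |1101>, and 0 on every other basis state.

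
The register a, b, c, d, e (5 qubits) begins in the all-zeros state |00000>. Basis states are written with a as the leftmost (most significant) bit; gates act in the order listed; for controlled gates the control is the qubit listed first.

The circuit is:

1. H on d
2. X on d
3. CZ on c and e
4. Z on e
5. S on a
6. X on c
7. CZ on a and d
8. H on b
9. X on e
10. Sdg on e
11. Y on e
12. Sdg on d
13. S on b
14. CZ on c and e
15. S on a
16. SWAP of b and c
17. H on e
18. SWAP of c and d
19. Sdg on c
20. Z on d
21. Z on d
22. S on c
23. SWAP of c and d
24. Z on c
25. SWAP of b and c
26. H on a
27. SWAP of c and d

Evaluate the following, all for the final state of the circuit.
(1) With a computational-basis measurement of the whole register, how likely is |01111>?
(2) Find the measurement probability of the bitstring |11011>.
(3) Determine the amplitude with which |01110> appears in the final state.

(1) The probability of measuring |01111> is 1/16. Key observation: steps 18-23 multiply out to the identity, so the circuit reduces to the remaining gates.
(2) A full measurement returns |11011> with probability 1/16.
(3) |01110> carries amplitude 1/4 in the final state.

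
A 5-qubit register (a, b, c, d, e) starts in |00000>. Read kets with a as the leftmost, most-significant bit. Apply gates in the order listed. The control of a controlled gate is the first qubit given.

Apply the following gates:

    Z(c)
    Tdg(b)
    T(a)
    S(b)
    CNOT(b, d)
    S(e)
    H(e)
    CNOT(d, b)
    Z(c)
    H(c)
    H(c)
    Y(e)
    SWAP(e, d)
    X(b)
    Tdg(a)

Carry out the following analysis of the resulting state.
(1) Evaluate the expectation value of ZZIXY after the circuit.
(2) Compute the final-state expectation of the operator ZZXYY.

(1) The expectation value of ZZIXY is 0.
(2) The expectation value of ZZXYY is 0.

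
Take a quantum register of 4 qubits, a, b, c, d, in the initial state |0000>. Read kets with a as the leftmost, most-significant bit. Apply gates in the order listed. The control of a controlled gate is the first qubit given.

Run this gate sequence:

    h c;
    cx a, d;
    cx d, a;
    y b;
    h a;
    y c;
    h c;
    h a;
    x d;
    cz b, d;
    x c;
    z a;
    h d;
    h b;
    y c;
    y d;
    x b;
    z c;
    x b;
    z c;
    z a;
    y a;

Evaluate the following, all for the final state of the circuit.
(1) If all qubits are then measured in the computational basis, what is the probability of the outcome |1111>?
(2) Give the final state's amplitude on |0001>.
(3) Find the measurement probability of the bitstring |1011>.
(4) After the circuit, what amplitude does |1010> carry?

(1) Outcome |1111> occurs with probability 1/4.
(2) The final state's coefficient on |0001> equals 0.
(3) The probability of measuring |1011> is 1/4.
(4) The amplitude on |1010> is I/2.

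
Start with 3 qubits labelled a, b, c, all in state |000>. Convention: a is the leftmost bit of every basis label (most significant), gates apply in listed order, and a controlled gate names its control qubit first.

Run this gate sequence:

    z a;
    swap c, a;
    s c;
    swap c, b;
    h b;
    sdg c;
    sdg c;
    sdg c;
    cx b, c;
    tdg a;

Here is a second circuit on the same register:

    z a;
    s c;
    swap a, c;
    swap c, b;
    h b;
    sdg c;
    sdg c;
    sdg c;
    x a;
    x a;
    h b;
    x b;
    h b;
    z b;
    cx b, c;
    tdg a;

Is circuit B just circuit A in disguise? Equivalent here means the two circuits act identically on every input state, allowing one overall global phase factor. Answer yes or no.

No, they are not equivalent — no single phase factor reconciles the two unitaries.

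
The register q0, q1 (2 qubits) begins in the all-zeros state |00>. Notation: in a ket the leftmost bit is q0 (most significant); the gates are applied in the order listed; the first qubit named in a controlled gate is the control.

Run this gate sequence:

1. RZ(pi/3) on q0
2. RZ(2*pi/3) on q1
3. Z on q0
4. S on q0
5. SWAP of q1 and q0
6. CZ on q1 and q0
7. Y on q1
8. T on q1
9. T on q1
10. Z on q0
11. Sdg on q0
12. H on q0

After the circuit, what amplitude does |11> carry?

|11> carries amplitude sqrt(2)*I/2 in the final state.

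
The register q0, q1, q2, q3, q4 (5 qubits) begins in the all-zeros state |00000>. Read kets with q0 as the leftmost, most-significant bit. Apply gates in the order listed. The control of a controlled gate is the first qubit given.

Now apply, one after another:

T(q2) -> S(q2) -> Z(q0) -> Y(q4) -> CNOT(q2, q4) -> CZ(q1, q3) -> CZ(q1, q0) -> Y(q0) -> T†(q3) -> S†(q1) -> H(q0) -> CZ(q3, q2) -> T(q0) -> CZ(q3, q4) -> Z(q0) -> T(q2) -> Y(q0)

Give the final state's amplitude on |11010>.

The final state's coefficient on |11010> equals 0.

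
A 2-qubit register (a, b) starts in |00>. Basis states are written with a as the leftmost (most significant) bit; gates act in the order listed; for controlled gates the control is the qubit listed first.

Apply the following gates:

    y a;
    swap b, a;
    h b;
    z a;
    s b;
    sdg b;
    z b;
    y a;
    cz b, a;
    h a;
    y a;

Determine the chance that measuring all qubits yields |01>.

A full measurement returns |01> with probability 1/4.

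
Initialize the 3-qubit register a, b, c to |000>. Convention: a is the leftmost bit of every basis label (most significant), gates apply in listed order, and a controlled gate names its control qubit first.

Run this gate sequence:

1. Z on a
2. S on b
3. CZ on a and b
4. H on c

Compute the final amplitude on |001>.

The final state's coefficient on |001> equals sqrt(2)/2.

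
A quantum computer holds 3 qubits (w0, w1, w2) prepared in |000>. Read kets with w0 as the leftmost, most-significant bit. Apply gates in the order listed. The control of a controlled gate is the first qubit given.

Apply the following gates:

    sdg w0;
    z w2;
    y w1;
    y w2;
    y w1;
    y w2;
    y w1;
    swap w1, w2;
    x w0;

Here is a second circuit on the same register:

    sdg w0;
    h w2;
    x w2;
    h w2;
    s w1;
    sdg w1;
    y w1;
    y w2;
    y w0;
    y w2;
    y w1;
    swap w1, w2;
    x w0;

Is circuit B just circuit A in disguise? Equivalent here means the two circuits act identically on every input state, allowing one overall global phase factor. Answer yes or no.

No, they are not equivalent — no single phase factor reconciles the two unitaries.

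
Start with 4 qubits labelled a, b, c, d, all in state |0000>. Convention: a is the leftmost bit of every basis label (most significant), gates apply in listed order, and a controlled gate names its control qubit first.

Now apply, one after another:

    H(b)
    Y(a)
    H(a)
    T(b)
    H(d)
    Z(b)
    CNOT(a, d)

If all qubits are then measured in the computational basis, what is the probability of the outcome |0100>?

Outcome |0100> occurs with probability 1/8.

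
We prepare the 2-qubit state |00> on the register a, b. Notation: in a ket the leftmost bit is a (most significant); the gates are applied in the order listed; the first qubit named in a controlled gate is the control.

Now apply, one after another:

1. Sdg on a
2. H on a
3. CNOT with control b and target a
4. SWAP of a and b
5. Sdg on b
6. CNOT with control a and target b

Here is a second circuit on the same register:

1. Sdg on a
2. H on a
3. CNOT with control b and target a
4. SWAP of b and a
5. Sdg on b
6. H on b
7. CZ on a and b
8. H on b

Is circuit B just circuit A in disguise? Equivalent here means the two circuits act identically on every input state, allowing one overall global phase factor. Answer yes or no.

Yes — the two circuits implement the same unitary up to a global phase.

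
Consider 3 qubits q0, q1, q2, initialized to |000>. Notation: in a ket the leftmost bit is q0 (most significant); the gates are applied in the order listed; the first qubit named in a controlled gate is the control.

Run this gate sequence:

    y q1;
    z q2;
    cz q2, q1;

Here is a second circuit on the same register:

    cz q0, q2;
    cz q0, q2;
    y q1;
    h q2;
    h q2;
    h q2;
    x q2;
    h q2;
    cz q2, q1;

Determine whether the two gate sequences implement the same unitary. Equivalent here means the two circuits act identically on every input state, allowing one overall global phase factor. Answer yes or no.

Yes — the two circuits implement the same unitary up to a global phase.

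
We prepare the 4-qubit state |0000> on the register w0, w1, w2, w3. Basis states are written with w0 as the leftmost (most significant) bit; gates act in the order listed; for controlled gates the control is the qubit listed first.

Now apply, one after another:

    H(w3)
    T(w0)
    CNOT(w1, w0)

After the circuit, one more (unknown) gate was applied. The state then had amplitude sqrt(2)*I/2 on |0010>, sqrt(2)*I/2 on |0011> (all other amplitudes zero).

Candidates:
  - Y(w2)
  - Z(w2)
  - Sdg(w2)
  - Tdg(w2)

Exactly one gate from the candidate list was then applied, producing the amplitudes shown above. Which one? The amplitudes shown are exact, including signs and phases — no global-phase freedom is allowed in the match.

The applied gate was Y(w2).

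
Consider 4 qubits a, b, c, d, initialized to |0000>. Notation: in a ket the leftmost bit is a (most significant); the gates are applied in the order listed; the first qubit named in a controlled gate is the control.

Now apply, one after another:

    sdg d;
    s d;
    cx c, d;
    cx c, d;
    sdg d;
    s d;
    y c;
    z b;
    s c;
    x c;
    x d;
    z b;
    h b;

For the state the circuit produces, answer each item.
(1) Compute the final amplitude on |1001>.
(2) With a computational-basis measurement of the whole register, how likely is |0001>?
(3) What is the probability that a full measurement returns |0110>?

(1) The final state's coefficient on |1001> equals 0. Key observation: gates 1-6 undo each other exactly, leaving only the rest of the circuit to track.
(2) Outcome |0001> occurs with probability 1/2.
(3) A full measurement returns |0110> with probability 0.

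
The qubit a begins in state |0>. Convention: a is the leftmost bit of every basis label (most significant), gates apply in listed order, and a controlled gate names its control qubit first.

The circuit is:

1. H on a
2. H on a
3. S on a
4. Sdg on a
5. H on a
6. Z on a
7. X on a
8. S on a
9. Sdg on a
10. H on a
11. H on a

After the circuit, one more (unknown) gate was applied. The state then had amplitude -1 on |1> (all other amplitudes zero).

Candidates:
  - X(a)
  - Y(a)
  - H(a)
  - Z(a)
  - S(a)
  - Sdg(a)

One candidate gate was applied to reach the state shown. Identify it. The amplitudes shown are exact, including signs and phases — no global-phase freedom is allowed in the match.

The applied gate was H(a).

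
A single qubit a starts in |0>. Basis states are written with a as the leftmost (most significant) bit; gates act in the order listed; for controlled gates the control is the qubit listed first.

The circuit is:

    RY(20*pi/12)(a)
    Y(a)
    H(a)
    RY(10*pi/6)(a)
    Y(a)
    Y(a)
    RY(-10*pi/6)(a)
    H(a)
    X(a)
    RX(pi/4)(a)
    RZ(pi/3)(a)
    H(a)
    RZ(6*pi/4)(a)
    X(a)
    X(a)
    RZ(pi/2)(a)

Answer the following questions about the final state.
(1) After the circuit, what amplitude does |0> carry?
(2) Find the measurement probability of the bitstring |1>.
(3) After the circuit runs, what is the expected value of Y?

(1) The final state's coefficient on |0> equals -sqrt(4 - 2*sqrt(2))*exp(5*I*pi/6)/8 + sqrt(12 - 6*sqrt(2))*exp(I*pi/6)/8 + sqrt(2*sqrt(2) + 4)*exp(2*I*pi/3)/8 + sqrt(6*sqrt(2) + 12)*exp(I*pi/3)/8. Key observation: steps 3-8 multiply out to the identity, so the circuit reduces to the remaining gates.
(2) Outcome |1> occurs with probability -sqrt(3)/8 - sqrt(6)/16 + 1/2.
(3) The observable Y averages to -3/4 + sqrt(2)/8.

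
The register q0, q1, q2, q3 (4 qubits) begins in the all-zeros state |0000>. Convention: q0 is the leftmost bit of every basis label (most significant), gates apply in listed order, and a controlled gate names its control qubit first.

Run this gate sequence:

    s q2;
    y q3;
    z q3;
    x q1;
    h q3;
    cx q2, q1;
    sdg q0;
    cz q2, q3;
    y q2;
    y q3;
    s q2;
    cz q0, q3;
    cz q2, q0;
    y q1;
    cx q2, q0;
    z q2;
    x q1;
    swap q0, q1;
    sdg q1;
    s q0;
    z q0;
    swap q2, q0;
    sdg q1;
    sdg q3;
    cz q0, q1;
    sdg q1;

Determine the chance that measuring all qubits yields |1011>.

A full measurement returns |1011> with probability 0.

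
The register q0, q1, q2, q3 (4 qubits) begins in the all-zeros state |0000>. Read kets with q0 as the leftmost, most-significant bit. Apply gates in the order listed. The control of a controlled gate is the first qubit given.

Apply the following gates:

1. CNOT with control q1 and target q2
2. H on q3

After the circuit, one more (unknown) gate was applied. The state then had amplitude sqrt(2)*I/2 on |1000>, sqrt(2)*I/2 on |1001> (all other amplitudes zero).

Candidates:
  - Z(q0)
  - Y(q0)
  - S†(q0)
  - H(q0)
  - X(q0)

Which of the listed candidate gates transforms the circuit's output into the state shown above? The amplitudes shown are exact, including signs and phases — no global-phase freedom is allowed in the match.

The applied gate was Y(q0).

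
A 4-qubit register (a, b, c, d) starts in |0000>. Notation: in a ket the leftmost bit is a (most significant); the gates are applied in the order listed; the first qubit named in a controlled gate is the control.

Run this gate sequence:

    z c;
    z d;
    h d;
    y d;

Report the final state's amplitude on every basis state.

After the circuit, the state carries amplitude -sqrt(2)*I/2 on |0000>, sqrt(2)*I/2 on |0001>, and 0 on every other basis state.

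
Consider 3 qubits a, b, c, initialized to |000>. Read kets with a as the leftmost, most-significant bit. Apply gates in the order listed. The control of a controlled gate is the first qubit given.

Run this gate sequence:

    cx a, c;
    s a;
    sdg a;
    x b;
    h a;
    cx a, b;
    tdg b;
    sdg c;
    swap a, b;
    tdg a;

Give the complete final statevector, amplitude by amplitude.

The final amplitudes are sqrt(2)/2 on |010>, -sqrt(2)*I/2 on |100>, and 0 on every other basis state.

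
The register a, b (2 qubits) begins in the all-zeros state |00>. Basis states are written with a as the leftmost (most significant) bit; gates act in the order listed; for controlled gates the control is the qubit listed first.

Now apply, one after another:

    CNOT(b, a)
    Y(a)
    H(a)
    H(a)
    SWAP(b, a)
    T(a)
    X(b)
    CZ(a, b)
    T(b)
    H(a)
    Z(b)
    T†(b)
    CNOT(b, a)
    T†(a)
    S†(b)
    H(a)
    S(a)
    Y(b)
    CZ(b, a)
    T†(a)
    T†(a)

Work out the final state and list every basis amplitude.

The resulting statevector has amplitude 0 on |00>, -1/2 + exp(3*I*pi/4)/2 on |01>, 0 on |10>, 1/2 + exp(3*I*pi/4)/2 on |11>. Key observation: steps 3-4 multiply out to the identity, so the circuit reduces to the remaining gates.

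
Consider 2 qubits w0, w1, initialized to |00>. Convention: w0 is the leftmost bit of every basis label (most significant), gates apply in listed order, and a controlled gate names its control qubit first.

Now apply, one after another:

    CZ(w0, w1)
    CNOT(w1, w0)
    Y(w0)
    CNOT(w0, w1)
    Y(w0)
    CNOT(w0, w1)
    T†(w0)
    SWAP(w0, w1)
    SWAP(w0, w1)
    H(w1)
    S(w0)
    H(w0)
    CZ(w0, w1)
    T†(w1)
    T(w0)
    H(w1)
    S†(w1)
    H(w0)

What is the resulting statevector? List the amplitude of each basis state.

The resulting statevector has amplitude 1/2 + sqrt(2)*I/4 on |00>, (-1 + I)*exp(3*I*pi/4)/4 on |01>, -sqrt(2)/4 on |10>, -I/2 - exp(I*pi/4)/4 + exp(3*I*pi/4)/4 on |11>.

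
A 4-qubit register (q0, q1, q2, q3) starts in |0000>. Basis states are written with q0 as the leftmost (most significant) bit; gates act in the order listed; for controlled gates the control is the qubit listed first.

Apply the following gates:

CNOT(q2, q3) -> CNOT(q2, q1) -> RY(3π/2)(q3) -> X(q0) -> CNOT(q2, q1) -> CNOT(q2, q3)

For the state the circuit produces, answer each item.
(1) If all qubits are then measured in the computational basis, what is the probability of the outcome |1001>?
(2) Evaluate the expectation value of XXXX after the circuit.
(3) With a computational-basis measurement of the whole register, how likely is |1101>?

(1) The probability of measuring |1001> is 1/2.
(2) The expectation value of XXXX is 0.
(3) The probability of measuring |1101> is 0.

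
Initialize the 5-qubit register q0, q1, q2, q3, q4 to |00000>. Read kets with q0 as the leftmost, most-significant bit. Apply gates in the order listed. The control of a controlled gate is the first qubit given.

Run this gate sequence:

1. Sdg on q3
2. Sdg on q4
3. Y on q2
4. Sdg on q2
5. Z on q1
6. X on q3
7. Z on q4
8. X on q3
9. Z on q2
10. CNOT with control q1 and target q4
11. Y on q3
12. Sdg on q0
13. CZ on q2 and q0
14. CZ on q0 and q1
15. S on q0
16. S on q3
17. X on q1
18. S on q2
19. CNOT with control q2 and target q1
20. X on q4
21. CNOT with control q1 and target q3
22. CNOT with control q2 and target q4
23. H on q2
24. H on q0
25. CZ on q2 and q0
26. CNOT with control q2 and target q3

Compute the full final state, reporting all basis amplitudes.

The resulting statevector has amplitude I/2 on |00010>, -I/2 on |00100>, I/2 on |10010>, I/2 on |10100>, and 0 on every other basis state.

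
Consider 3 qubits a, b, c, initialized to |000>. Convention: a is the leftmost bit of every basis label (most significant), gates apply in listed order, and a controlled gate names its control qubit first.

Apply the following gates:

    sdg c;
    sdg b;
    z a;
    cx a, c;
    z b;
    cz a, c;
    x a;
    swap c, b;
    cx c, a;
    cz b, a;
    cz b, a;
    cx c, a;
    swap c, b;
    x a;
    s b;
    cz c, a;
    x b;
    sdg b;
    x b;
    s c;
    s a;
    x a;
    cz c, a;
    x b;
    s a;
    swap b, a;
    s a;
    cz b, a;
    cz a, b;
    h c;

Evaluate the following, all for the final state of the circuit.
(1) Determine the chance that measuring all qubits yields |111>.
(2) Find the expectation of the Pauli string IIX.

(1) The probability of measuring |111> is 1/2. Key observation: steps 7-14 multiply out to the identity, so the circuit reduces to the remaining gates.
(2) The expectation value of IIX is 1.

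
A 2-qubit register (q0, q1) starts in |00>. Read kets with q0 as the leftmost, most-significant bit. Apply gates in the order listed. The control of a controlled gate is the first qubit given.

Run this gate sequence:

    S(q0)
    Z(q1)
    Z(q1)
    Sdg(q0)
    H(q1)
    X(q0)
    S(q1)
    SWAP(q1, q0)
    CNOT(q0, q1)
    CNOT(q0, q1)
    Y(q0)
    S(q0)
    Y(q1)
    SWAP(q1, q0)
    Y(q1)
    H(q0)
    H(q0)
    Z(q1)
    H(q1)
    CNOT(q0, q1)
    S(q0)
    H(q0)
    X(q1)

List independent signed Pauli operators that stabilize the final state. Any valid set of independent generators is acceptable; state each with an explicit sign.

The final state is stabilized by the group generated by +XI, +IZ; other independent generating sets are equally valid. Key observation: steps 1-4 multiply out to the identity, so the circuit reduces to the remaining gates.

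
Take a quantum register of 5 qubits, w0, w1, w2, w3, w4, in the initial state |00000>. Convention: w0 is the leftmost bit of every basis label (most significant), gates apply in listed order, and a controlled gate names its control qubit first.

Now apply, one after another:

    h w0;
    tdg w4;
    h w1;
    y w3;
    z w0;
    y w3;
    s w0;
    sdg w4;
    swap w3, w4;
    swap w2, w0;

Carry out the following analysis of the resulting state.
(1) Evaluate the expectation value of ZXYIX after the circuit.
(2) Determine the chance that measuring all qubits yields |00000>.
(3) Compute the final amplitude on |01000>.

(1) The expectation value of ZXYIX is 0.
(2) Outcome |00000> occurs with probability 1/4.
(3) The amplitude on |01000> is 1/2.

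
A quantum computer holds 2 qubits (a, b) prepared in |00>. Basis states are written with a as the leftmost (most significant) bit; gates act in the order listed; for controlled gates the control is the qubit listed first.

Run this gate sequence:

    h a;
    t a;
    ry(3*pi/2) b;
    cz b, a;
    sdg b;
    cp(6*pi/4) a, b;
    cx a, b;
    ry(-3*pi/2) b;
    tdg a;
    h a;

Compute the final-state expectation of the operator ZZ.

The observable ZZ averages to -1/2.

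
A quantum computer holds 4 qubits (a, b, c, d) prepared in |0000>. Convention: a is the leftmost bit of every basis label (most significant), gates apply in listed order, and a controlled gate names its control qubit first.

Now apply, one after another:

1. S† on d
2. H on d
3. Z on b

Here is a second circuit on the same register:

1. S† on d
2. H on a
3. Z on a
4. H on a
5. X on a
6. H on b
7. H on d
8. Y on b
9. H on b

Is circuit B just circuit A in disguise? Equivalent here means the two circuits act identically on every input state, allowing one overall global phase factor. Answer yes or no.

No: there is an input state on which the two circuits produce genuinely different outputs (not merely differing by a phase).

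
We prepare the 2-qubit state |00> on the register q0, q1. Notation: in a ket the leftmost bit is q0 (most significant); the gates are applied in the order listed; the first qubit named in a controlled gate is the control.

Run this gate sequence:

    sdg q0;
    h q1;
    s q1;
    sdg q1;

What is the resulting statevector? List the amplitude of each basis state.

The final amplitudes are sqrt(2)/2 on |00>, sqrt(2)/2 on |01>, 0 on |10>, 0 on |11>. Key observation: gates 3-4 undo each other exactly, leaving only the rest of the circuit to track.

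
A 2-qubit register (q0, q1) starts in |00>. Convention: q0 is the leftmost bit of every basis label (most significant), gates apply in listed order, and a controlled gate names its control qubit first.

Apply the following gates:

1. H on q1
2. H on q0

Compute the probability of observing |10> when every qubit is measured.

The probability of measuring |10> is 1/4.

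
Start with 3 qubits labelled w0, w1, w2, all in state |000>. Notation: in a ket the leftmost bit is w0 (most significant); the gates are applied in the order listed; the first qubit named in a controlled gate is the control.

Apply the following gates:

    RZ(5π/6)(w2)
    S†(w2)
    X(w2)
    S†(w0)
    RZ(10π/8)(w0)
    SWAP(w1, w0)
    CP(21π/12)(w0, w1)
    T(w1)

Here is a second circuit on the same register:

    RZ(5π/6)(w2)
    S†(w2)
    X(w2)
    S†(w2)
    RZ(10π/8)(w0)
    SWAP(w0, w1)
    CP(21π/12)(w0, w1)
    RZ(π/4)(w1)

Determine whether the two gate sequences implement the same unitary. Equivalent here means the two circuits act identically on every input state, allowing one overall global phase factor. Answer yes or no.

No, they are not equivalent — no single phase factor reconciles the two unitaries.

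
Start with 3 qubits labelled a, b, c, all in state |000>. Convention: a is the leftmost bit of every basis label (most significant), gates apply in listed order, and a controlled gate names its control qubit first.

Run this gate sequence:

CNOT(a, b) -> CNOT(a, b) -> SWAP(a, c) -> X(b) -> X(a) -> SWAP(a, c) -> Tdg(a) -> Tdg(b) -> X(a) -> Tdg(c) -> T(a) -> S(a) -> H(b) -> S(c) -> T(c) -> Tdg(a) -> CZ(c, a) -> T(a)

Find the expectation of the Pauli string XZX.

The expectation value of XZX is 0.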